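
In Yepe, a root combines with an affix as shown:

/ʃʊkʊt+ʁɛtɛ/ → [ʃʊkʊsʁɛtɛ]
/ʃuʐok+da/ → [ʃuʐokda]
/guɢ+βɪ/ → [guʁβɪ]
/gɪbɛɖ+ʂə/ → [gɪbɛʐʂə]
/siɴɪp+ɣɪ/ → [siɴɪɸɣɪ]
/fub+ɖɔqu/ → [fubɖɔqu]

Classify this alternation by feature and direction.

regressive manner assimilation

Underlying /t/ is realised as [s] next to /ʁ/; /ʁ/ itself does not change.
The change stop → fricative matches the manner of the following /ʁ/, identifying this as manner assimilation.
Place and voice are unchanged, so the assimilation is partial, not total.
The other alternating forms pattern the same way: /ɢ/ → [ʁ] before /β/ (stop → fricative, matching a fricative); /ɖ/ → [ʐ] before /ʂ/ (stop → fricative, matching a fricative); /p/ → [ɸ] before /ɣ/ (stop → fricative, matching a fricative) — only manner changes, and always toward the following segment.
No alternation appears in [ʃuʐokda], [fubɖɔqu]: there the adjacent consonants already agree in manner (/k/ and /d/ are both stops; /b/ and /ɖ/ are both stops), so these forms are consistent with the same rule.
The trigger is the following segment, so the direction is regressive (anticipatory).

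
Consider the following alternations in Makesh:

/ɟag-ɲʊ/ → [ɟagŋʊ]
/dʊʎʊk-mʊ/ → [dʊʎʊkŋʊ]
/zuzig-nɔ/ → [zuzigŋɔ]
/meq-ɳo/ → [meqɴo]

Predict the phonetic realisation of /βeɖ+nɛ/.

The data show progressive place assimilation: /ɲ/ → [ŋ] after /g/; /m/ → [ŋ] after /k/; /n/ → [ŋ] after /g/; /ɳ/ → [ɴ] after /q/. In each pair only place changes, matching the preceding consonant, while manner and voice stay constant.
/n/ is a voiced alveolar nasal. The preceding trigger /ɖ/ is retroflex, so /n/ must become retroflex as well.
The voiced retroflex nasal is [ɳ], so /n/ → [ɳ].

[βeɖɳɛ]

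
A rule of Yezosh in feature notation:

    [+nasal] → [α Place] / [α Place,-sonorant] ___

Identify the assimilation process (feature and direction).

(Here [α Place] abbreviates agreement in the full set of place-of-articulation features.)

The rule copies the place features (abbreviated [Place]) from the environment onto the target, so the assimilating feature is place.
The conditioning segment sits to the left of the focus bar, meaning the trigger precedes the segment that changes — progressive assimilation.

progressive place assimilation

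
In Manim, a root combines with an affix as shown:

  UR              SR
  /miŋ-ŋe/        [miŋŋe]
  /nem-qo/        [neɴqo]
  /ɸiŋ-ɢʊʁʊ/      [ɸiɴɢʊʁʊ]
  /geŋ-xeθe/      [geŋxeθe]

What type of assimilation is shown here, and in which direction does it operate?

The segment that alternates is /m/, which surfaces as [ɴ] when adjacent to /q/.
The change bilabial → uvular matches the place of the following /q/, identifying this as place assimilation.
Manner and voice are unchanged, so the assimilation is partial, not total.
The same holds elsewhere in the data: /ŋ/ → [ɴ] before /ɢ/ (velar → uvular, matching uvular) — only place changes, and always toward the following segment.
Nothing changes in [miŋŋe], [geŋxeθe]: there the adjacent consonants already agree in place (/ŋ/ and /ŋ/ are both velar; /ŋ/ and /x/ are both velar), so these forms are consistent with the same rule.
Since the segment that changes precedes the conditioning segment, the assimilation is regressive.

regressive place assimilation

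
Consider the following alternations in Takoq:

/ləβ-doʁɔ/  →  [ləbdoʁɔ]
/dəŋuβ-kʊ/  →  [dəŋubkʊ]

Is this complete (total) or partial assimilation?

The segment that alternates is /β/, which surfaces as [b] when adjacent to /d/.
The change fricative → stop matches the manner of the following /d/, identifying this as manner assimilation.
Place and voice are unchanged, so the assimilation is partial, not total.
The same holds elsewhere in the data: /β/ → [b] before /k/ (fricative → stop, matching a stop) — only manner changes, and always toward the following segment.

partial assimilation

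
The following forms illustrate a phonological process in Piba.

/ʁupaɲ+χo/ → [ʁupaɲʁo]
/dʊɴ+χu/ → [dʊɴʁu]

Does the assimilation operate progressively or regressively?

The segment that alternates is /χ/, which surfaces as [ʁ] when adjacent to /ɲ/.
The change voiceless → voiced matches the voicing of the preceding /ɲ/, identifying this as voicing assimilation.
Checking the remaining alternation: /χ/ → [ʁ] after /ɴ/ (voiceless → voiced, matching voiced) — only voicing changes, and always toward the preceding segment.
The trigger is the preceding segment, so the direction is progressive (perseverative).

progressive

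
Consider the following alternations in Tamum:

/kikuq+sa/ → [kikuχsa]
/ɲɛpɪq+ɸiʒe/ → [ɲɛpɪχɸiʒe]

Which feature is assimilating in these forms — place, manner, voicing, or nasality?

manner

Underlying /q/ is realised as [χ] next to /s/; /s/ itself does not change.
The change stop → fricative matches the manner of the following /s/, identifying this as manner assimilation.
Checking the remaining alternation: /q/ → [χ] before /ɸ/ (stop → fricative, matching a fricative) — only manner changes, and always toward the following segment.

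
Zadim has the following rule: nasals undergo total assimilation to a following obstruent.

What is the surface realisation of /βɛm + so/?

/m/ is the segment targeted by the rule; it sits immediately before /s/, so it assimilates completely and surfaces as [s].

[βɛsso]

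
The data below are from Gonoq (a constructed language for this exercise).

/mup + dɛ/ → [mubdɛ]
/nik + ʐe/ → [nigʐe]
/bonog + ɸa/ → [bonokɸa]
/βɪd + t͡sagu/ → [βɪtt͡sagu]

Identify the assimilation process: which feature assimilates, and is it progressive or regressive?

Comparing underlying and surface forms, /p/ → [b] is the alternation; the neighbouring /d/ is constant.
The change voiceless → voiced matches the voicing of the following /d/, identifying this as voicing assimilation.
Place and manner are unchanged, so the assimilation is partial, not total.
The other alternating forms pattern the same way: /k/ → [g] before /ʐ/ (voiceless → voiced, matching voiced); /g/ → [k] before /ɸ/ (voiced → voiceless, matching voiceless); /d/ → [t] before /t͡s/ (voiced → voiceless, matching voiceless) — only voicing changes, and always toward the following segment.
The trigger is the following segment, so the direction is regressive (anticipatory).

regressive voicing assimilation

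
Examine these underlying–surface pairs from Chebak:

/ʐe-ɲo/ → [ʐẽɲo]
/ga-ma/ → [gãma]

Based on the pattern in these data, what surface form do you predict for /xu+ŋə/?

[xũŋə]

The data show regressive nasality assimilation (vowel nasalisation): /e/ → [ẽ] before /ɲ/; /a/ → [ã] before /m/ — a vowel is nasalised by an immediately following nasal consonant.
/u/ sits next to the nasal /ŋ/ and is therefore nasalised to [ũ].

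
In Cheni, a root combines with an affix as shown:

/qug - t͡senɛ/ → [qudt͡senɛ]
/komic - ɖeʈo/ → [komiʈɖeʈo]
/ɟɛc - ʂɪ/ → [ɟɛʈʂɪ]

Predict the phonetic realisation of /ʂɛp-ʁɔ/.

The data show regressive place assimilation: /g/ → [d] before /t͡s/; /c/ → [ʈ] before /ɖ/; /c/ → [ʈ] before /ʂ/. In each pair only place changes, matching the following consonant, while manner and voice stay constant.
The rule targets /p/ (voiceless bilabial stop), which sits before the trigger /ʁ/ (uvular).
The voiceless uvular stop is [q], so /p/ → [q].

[ʂɛqʁɔ]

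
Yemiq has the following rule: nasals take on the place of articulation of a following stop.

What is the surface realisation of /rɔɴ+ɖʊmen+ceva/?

/ɴ/ is a voiced uvular nasal. The following trigger /ɖ/ is retroflex, so /ɴ/ must become retroflex as well.
A voiced retroflex nasal is [ɳ], so the surface segment is [ɳ].
The same rule applies at the second boundary: /n/ → [ɲ] next to /c/.

[rɔɳɖʊmeɲceva]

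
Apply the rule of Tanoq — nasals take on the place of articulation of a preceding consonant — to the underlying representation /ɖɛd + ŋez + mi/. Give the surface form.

The rule targets /ŋ/ (voiced velar nasal), which sits after the trigger /d/ (alveolar).
A voiced alveolar nasal is [n], so the surface segment is [n].
The same rule applies at the second boundary: /m/ → [n] next to /z/.

[ɖɛdnezni]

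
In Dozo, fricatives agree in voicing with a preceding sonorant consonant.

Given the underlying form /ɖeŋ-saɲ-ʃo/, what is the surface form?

[ɖeŋzaɲʒo]

/s/ is a voiceless alveolar fricative. The preceding trigger /ŋ/ is voiced, so /s/ must become voiced as well.
Changing only its voicing to voiced gives [z] — the voiced alveolar fricative.
At the second juncture, /ʃ/ likewise becomes [ʒ] adjacent to /ɲ/.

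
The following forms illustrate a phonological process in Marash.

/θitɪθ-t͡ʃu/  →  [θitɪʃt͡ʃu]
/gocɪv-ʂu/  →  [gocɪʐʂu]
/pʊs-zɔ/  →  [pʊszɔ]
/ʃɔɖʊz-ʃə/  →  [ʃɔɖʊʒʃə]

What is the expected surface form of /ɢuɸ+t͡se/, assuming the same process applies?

The data show regressive place assimilation: /θ/ → [ʃ] before /t͡ʃ/; /v/ → [ʐ] before /ʂ/; /z/ → [ʒ] before /ʃ/. In each pair only place changes, matching the following consonant, while manner and voice stay constant.
Nothing changes in [pʊszɔ]: there the adjacent consonants already agree in place (/s/ and /z/ are both alveolar), so this form is consistent with the same rule.
/ɸ/ is a voiceless bilabial fricative. The following trigger /t͡s/ is alveolar, so /ɸ/ must become alveolar as well.
A voiceless alveolar fricative is [s], so the surface segment is [s].

[ɢust͡se]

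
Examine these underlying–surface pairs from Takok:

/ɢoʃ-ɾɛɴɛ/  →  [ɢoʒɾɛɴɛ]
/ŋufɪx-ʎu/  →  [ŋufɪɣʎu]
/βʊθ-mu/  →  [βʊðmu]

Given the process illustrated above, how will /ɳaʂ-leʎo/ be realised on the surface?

The data show regressive voicing assimilation: /ʃ/ → [ʒ] before /ɾ/; /x/ → [ɣ] before /ʎ/; /θ/ → [ð] before /m/. In each pair only voicing changes, matching the following consonant, while place and manner stay constant.
/ʂ/ is a voiceless retroflex fricative. The following trigger /l/ is voiced, so /ʂ/ must become voiced as well.
The voiced retroflex fricative is [ʐ], so /ʂ/ → [ʐ].

[ɳaʐleʎo]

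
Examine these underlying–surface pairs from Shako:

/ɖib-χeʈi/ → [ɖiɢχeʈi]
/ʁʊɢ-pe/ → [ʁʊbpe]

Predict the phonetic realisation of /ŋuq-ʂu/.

[ŋuʈʂu]

The data show regressive place assimilation: /b/ → [ɢ] before /χ/; /ɢ/ → [b] before /p/. In each pair only place changes, matching the following consonant, while manner and voice stay constant.
The rule targets /q/ (voiceless uvular stop), which sits before the trigger /ʂ/ (retroflex).
The voiceless retroflex stop is [ʈ], so /q/ → [ʈ].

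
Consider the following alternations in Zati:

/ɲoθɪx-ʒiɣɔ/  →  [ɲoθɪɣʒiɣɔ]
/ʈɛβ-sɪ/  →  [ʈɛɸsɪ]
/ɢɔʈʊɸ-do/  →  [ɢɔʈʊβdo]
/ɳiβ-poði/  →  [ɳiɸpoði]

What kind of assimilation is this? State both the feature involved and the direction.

Underlying /x/ is realised as [ɣ] next to /ʒ/; /ʒ/ itself does not change.
The change voiceless → voiced matches the voicing of the following /ʒ/, identifying this as voicing assimilation.
Place and manner are unchanged, so the assimilation is partial, not total.
The other alternating forms pattern the same way: /β/ → [ɸ] before /s/ (voiced → voiceless, matching voiceless); /ɸ/ → [β] before /d/ (voiceless → voiced, matching voiced); /β/ → [ɸ] before /p/ (voiced → voiceless, matching voiceless) — only voicing changes, and always toward the following segment.
Since the segment that changes precedes the conditioning segment, the assimilation is regressive.

regressive voicing assimilation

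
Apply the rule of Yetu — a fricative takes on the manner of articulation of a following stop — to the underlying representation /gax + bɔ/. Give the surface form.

The rule targets /x/ (voiceless velar fricative), which sits before the trigger /b/ (stop).
Changing only its manner to stop gives [k] — the voiceless velar stop.

[gakbɔ]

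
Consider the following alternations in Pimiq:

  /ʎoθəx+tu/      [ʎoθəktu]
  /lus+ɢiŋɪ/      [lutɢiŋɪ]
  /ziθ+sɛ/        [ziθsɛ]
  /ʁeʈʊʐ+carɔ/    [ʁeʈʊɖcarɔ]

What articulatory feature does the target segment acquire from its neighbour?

manner

Underlying /x/ is realised as [k] next to /t/; /t/ itself does not change.
The change fricative → stop matches the manner of the following /t/, identifying this as manner assimilation.
The same holds elsewhere in the data: /s/ → [t] before /ɢ/ (fricative → stop, matching a stop); /ʐ/ → [ɖ] before /c/ (fricative → stop, matching a stop) — only manner changes, and always toward the following segment.
Nothing changes in [ziθsɛ]: there the adjacent consonants already agree in manner (/θ/ and /s/ are both fricatives), so this form is consistent with the same rule.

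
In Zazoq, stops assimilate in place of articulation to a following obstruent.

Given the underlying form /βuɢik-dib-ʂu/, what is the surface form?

The rule targets /k/ (voiceless velar stop), which sits before the trigger /d/ (alveolar).
A voiceless alveolar stop is [t], so the surface segment is [t].
At the second juncture, /b/ likewise becomes [ɖ] adjacent to /ʂ/.

[βuɢitdiɖʂu]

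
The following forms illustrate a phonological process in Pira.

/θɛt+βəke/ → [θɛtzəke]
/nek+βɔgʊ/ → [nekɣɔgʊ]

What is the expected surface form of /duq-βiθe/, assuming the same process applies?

The data show progressive place assimilation: /β/ → [z] after /t/; /β/ → [ɣ] after /k/. In each pair only place changes, matching the preceding consonant, while manner and voice stay constant.
/β/ is a voiced bilabial fricative. The preceding trigger /q/ is uvular, so /β/ must become uvular as well.
A voiced uvular fricative is [ʁ], so the surface segment is [ʁ].

[duqʁiθe]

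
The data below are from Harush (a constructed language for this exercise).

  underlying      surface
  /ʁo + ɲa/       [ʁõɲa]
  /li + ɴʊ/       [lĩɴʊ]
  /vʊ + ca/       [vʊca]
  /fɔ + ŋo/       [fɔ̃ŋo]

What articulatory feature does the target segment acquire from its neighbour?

The vowel /o/ surfaces as nasalised [õ] next to the following nasal /ɲ/ — it has acquired the [+nasal] feature of its neighbour.
Likewise in the remaining data: /i/ → [ĩ] before /ɴ/; /ɔ/ → [ɔ̃] before /ŋ/ — each time a vowel is nasalised next to a following nasal.
No change occurs in [vʊca] because the vowel at the boundary is adjacent to an oral consonant, not a nasal (/ʊ/ next to /c/).

nasality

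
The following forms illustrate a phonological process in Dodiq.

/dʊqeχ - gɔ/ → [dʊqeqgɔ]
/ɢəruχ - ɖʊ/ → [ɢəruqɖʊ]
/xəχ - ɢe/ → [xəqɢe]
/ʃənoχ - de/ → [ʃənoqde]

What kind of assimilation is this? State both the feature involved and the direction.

regressive manner assimilation

Underlying /χ/ is realised as [q] next to /g/; /g/ itself does not change.
/χ/ is a fricative while /g/ is a stop; the output [q] is a stop, matching the trigger — so the feature that spreads is manner.
Place and voice are unchanged, so the assimilation is partial, not total.
The other alternating forms pattern the same way: /χ/ → [q] before /ɖ/ (fricative → stop, matching a stop); /χ/ → [q] before /ɢ/ (fricative → stop, matching a stop); /χ/ → [q] before /d/ (fricative → stop, matching a stop) — only manner changes, and always toward the following segment.
Since the segment that changes precedes the conditioning segment, the assimilation is regressive.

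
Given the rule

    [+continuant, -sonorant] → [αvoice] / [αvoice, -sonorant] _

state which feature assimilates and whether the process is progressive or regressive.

The shared variable α links the value of [voice] on the target to the same value on the neighbouring segment, so voicing is the feature that assimilates.
The conditioning segment sits to the left of the focus bar, meaning the trigger precedes the segment that changes — progressive assimilation.

progressive voicing assimilation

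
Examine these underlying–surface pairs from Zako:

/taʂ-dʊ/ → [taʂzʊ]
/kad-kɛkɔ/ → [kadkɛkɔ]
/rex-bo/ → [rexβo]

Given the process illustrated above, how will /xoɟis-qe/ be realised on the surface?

The data show progressive manner assimilation: /d/ → [z] after /ʂ/; /b/ → [β] after /x/. In each pair only manner changes, matching the preceding consonant, while place and voice stay constant.
Nothing changes in [kadkɛkɔ]: there the adjacent consonants already agree in manner (/k/ and /d/ are both stops), so this form is consistent with the same rule.
The rule targets /q/ (voiceless uvular stop), which sits after the trigger /s/ (fricative).
A voiceless uvular fricative is [χ], so the surface segment is [χ].

[xoɟisχe]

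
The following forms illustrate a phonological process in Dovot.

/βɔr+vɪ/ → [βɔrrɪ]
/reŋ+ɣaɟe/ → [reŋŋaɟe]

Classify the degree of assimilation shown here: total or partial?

total assimilation

Underlying /v/ is realised as [r] next to /r/; /r/ itself does not change.
The output [r] is identical to the trigger /r/ — every feature (place, manner, voicing) has been copied — so this is total assimilation.
The other form behaves the same way: /ɣ/ → [ŋ] after /ŋ/ — in each case the output is a copy of the preceding consonant.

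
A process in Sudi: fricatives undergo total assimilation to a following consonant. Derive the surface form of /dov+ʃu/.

/v/ is the segment targeted by the rule; it sits immediately before /ʃ/, so it assimilates completely and surfaces as [ʃ].

[doʃʃu]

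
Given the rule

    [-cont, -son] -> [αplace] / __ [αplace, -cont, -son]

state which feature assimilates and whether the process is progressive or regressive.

regressive place assimilation

The shared variable α links the value of the place features (abbreviated [place]) on the target to the same value on the neighbouring segment, so place is the feature that assimilates.
Since the environment is written after the underscore, the trigger follows the target; the direction is regressive.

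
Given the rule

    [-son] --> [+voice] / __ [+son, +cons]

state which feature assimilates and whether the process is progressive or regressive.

The target ([-son], obstruents) acquires [+voice] next to a sonorant consonant ([+son, +cons]) — it takes on the voicing of its neighbour, so the feature that spreads is voicing.
Since the environment is written after the underscore, the trigger follows the target; the direction is regressive.

regressive voicing assimilation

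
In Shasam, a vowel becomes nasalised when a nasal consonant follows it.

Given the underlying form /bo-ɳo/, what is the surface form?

[bõɳo]

/o/ sits next to the nasal /ɳ/ and is therefore nasalised to [õ].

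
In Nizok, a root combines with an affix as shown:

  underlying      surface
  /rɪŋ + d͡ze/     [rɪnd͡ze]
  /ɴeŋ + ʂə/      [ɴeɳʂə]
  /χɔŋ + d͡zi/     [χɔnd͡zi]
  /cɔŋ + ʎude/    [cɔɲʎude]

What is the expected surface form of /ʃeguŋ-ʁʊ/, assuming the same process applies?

The data show regressive place assimilation: /ŋ/ → [n] before /d͡z/; /ŋ/ → [ɳ] before /ʂ/; /ŋ/ → [ɲ] before /ʎ/. In each pair only place changes, matching the following consonant, while manner and voice stay constant.
/ŋ/ is a voiced velar nasal. The following trigger /ʁ/ is uvular, so /ŋ/ must become uvular as well.
Changing only its place to uvular gives [ɴ] — the voiced uvular nasal.

[ʃeguɴʁʊ]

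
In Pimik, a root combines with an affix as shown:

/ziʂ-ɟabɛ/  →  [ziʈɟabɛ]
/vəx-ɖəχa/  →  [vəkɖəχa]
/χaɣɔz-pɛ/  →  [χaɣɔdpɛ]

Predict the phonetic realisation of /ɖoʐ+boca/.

The data show regressive manner assimilation: /ʂ/ → [ʈ] before /ɟ/; /x/ → [k] before /ɖ/; /z/ → [d] before /p/. In each pair only manner changes, matching the following consonant, while place and voice stay constant.
/ʐ/ is a voiced retroflex fricative. The following trigger /b/ is a stop, so /ʐ/ must become a stop as well.
A voiced retroflex stop is [ɖ], so the surface segment is [ɖ].

[ɖoɖboca]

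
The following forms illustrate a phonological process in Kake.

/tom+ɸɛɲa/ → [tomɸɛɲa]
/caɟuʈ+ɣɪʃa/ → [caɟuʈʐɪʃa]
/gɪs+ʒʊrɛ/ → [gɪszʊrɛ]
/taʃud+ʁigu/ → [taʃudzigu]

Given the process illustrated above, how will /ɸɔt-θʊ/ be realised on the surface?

The data show progressive place assimilation: /ɣ/ → [ʐ] after /ʈ/; /ʒ/ → [z] after /s/; /ʁ/ → [z] after /d/. In each pair only place changes, matching the preceding consonant, while manner and voice stay constant.
Nothing changes in [tomɸɛɲa]: there the adjacent consonants already agree in place (/ɸ/ and /m/ are both bilabial), so this form is consistent with the same rule.
/θ/ is a voiceless dental fricative. The preceding trigger /t/ is alveolar, so /θ/ must become alveolar as well.
The voiceless alveolar fricative is [s], so /θ/ → [s].

[ɸɔtsʊ]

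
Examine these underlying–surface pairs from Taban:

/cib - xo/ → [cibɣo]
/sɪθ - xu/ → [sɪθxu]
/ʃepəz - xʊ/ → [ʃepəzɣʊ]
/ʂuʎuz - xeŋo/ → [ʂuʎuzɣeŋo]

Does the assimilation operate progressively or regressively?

progressive

Comparing underlying and surface forms, /x/ → [ɣ] is the alternation; the neighbouring /b/ is constant.
The change voiceless → voiced matches the voicing of the preceding /b/, identifying this as voicing assimilation.
Checking the remaining alternation: /x/ → [ɣ] after /z/ (voiceless → voiced, matching voiced) — only voicing changes, and always toward the preceding segment.
No alternation appears in [sɪθxu]: there the adjacent consonants already agree in voicing (/x/ and /θ/ are both voiceless), so this form is consistent with the same rule.
The trigger is the preceding segment, so the direction is progressive (perseverative).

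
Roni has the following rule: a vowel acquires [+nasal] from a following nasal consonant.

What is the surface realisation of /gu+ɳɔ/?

[gũɳɔ]

/u/ sits next to the nasal /ɳ/ and is therefore nasalised to [ũ].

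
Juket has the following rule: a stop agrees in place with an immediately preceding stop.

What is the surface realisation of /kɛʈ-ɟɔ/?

The rule targets /ɟ/ (voiced palatal stop), which sits after the trigger /ʈ/ (retroflex).
A voiced retroflex stop is [ɖ], so the surface segment is [ɖ].

[kɛʈɖɔ]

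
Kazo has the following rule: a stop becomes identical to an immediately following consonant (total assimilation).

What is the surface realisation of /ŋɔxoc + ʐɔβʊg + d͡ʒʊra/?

/c/ is the segment targeted by the rule; it sits immediately before /ʐ/, so it assimilates completely and surfaces as [ʐ].
The same rule applies at the second boundary: /g/ → [d͡ʒ] next to /d͡ʒ/.

[ŋɔxoʐʐɔβʊd͡ʒd͡ʒʊra]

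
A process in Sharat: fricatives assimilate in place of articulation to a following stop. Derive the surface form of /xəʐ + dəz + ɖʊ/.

[xəzdəʐɖʊ]

The rule targets /ʐ/ (voiced retroflex fricative), which sits before the trigger /d/ (alveolar).
A voiced alveolar fricative is [z], so the surface segment is [z].
At the second juncture, /z/ likewise becomes [ʐ] adjacent to /ɖ/.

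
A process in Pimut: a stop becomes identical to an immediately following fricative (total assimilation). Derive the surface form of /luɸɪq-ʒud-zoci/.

[luɸɪʒʒuzzoci]

/q/ is the segment targeted by the rule; it sits immediately before /ʒ/, so it assimilates completely and surfaces as [ʒ].
At the second juncture, /d/ likewise becomes [z] adjacent to /z/.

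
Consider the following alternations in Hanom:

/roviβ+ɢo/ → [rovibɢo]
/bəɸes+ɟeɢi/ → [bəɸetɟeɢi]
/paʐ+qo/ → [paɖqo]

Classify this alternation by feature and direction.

Underlying /β/ is realised as [b] next to /ɢ/; /ɢ/ itself does not change.
/β/ is a fricative while /ɢ/ is a stop; the output [b] is a stop, matching the trigger — so the feature that spreads is manner.
Place and voice are unchanged, so the assimilation is partial, not total.
The other alternating forms pattern the same way: /s/ → [t] before /ɟ/ (fricative → stop, matching a stop); /ʐ/ → [ɖ] before /q/ (fricative → stop, matching a stop) — only manner changes, and always toward the following segment.
Since the segment that changes precedes the conditioning segment, the assimilation is regressive.

regressive manner assimilation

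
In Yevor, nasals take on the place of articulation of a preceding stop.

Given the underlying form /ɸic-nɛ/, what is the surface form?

[ɸicɲɛ]

/n/ is a voiced alveolar nasal. The preceding trigger /c/ is palatal, so /n/ must become palatal as well.
The voiced palatal nasal is [ɲ], so /n/ → [ɲ].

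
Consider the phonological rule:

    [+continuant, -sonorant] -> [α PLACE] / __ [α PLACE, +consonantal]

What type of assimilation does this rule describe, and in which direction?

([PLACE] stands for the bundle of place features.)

The rule copies the place features (abbreviated [PLACE]) from the environment onto the target, so the assimilating feature is place.
The conditioning segment sits to the right of the focus bar, meaning the trigger follows the segment that changes — regressive assimilation.

regressive place assimilation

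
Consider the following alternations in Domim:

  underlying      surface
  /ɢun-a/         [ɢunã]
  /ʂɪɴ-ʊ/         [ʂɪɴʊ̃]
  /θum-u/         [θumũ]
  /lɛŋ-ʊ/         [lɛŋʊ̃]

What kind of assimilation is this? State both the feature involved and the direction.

The vowel /a/ surfaces as nasalised [ã] next to the preceding nasal /n/ — it has acquired the [+nasal] feature of its neighbour.
Likewise in the remaining data: /ʊ/ → [ʊ̃] after /ɴ/; /u/ → [ũ] after /m/; /ʊ/ → [ʊ̃] after /ŋ/ — each time a vowel is nasalised next to a preceding nasal.
Because the conditioning nasal is to the left of the vowel that changes, the process is progressive (perseverative).

progressive nasality assimilation (vowel nasalisation)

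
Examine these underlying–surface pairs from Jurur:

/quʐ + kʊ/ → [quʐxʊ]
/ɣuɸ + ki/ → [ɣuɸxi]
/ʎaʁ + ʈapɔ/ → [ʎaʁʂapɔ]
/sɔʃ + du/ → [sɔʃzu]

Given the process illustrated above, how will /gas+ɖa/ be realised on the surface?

[gasʐa]

The data show progressive manner assimilation: /k/ → [x] after /ʐ/; /k/ → [x] after /ɸ/; /ʈ/ → [ʂ] after /ʁ/; /d/ → [z] after /ʃ/. In each pair only manner changes, matching the preceding consonant, while place and voice stay constant.
The rule targets /ɖ/ (voiced retroflex stop), which sits after the trigger /s/ (fricative).
A voiced retroflex fricative is [ʐ], so the surface segment is [ʐ].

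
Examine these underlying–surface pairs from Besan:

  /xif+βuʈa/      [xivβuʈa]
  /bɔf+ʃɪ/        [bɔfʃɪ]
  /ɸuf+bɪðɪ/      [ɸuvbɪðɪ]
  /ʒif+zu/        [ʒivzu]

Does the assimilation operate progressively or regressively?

The segment that alternates is /f/, which surfaces as [v] when adjacent to /β/.
/f/ is voiceless while /β/ is voiced; the output [v] is voiced, matching the trigger — so the feature that spreads is voicing.
The same holds elsewhere in the data: /f/ → [v] before /b/ (voiceless → voiced, matching voiced); /f/ → [v] before /z/ (voiceless → voiced, matching voiced) — only voicing changes, and always toward the following segment.
Nothing changes in [bɔfʃɪ]: there the adjacent consonants already agree in voicing (/f/ and /ʃ/ are both voiceless), so this form is consistent with the same rule.
Since the segment that changes precedes the conditioning segment, the assimilation is regressive.

regressive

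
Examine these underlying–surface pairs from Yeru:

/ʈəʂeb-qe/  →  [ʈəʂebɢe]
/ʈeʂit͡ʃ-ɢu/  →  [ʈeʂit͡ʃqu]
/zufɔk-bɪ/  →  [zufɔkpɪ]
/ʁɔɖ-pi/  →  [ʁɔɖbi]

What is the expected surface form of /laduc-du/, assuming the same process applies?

[laductu]

The data show progressive voicing assimilation: /q/ → [ɢ] after /b/; /ɢ/ → [q] after /t͡ʃ/; /b/ → [p] after /k/; /p/ → [b] after /ɖ/. In each pair only voicing changes, matching the preceding consonant, while place and manner stay constant.
The rule targets /d/ (voiced alveolar stop), which sits after the trigger /c/ (voiceless).
A voiceless alveolar stop is [t], so the surface segment is [t].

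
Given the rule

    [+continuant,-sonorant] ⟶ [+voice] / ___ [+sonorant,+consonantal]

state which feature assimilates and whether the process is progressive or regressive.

The structural change is [+voice], and the conditioning segment [+sonorant,+consonantal] (a sonorant consonant) is itself voiced, so the target comes to share the voicing of its neighbour — voicing assimilation.
The conditioning segment sits to the right of the focus bar, meaning the trigger follows the segment that changes — regressive assimilation.

regressive voicing assimilation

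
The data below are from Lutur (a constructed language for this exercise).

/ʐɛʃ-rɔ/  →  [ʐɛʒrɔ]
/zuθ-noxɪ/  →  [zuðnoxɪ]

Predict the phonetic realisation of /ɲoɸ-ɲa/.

The data show regressive voicing assimilation: /ʃ/ → [ʒ] before /r/; /θ/ → [ð] before /n/. In each pair only voicing changes, matching the following consonant, while place and manner stay constant.
The rule targets /ɸ/ (voiceless bilabial fricative), which sits before the trigger /ɲ/ (voiced).
The voiced bilabial fricative is [β], so /ɸ/ → [β].

[ɲoβɲa]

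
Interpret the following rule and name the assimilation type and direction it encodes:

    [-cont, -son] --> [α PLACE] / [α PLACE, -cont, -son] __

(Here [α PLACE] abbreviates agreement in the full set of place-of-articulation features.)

The shared variable α links the value of the place features (abbreviated [PLACE]) on the target to the same value on the neighbouring segment, so place is the feature that assimilates.
The conditioning segment sits to the left of the focus bar, meaning the trigger precedes the segment that changes — progressive assimilation.

progressive place assimilation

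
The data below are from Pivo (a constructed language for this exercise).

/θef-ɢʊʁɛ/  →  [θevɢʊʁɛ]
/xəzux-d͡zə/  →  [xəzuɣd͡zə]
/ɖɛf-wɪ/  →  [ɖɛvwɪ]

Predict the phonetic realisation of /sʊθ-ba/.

The data show regressive voicing assimilation: /f/ → [v] before /ɢ/; /x/ → [ɣ] before /d͡z/; /f/ → [v] before /w/. In each pair only voicing changes, matching the following consonant, while place and manner stay constant.
/θ/ is a voiceless dental fricative. The following trigger /b/ is voiced, so /θ/ must become voiced as well.
A voiced dental fricative is [ð], so the surface segment is [ð].

[sʊðba]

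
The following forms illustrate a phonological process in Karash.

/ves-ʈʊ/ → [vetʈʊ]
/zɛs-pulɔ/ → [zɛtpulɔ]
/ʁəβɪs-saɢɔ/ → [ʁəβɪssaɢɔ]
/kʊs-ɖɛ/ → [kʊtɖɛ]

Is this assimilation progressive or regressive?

Underlying /s/ is realised as [t] next to /ʈ/; /ʈ/ itself does not change.
The change fricative → stop matches the manner of the following /ʈ/, identifying this as manner assimilation.
The same holds elsewhere in the data: /s/ → [t] before /p/ (fricative → stop, matching a stop); /s/ → [t] before /ɖ/ (fricative → stop, matching a stop) — only manner changes, and always toward the following segment.
Nothing changes in [ʁəβɪssaɢɔ]: there the adjacent consonants already agree in manner (/s/ and /s/ are both fricatives), so this form is consistent with the same rule.
Since the segment that changes precedes the conditioning segment, the assimilation is regressive.

regressive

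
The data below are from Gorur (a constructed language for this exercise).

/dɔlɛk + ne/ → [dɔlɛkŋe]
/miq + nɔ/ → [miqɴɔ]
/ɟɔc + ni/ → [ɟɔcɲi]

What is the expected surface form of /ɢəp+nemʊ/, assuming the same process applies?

The data show progressive place assimilation: /n/ → [ŋ] after /k/; /n/ → [ɴ] after /q/; /n/ → [ɲ] after /c/. In each pair only place changes, matching the preceding consonant, while manner and voice stay constant.
/n/ is a voiced alveolar nasal. The preceding trigger /p/ is bilabial, so /n/ must become bilabial as well.
Changing only its place to bilabial gives [m] — the voiced bilabial nasal.

[ɢəpmemʊ]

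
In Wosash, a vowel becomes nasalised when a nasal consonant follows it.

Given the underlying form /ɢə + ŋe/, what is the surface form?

The vowel /ə/ is adjacent to the following nasal /ŋ/, so it acquires [+nasal] and surfaces as [ə̃].

[ɢə̃ŋe]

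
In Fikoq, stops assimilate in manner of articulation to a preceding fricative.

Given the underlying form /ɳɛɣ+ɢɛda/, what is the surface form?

/ɢ/ is a voiced uvular stop. The preceding trigger /ɣ/ is a fricative, so /ɢ/ must become a fricative as well.
A voiced uvular fricative is [ʁ], so the surface segment is [ʁ].

[ɳɛɣʁɛda]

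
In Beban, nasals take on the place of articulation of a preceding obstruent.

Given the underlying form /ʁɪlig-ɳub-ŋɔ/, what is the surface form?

The rule targets /ɳ/ (voiced retroflex nasal), which sits after the trigger /g/ (velar).
Changing only its place to velar gives [ŋ] — the voiced velar nasal.
The same rule applies at the second boundary: /ŋ/ → [m] next to /b/.

[ʁɪligŋubmɔ]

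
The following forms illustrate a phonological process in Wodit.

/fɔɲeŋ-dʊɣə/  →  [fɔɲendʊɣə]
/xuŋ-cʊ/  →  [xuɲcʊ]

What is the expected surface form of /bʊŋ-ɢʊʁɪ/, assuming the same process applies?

The data show regressive place assimilation: /ŋ/ → [n] before /d/; /ŋ/ → [ɲ] before /c/. In each pair only place changes, matching the following consonant, while manner and voice stay constant.
The rule targets /ŋ/ (voiced velar nasal), which sits before the trigger /ɢ/ (uvular).
The voiced uvular nasal is [ɴ], so /ŋ/ → [ɴ].

[bʊɴɢʊʁɪ]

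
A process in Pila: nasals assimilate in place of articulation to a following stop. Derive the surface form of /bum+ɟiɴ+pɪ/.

[buɲɟimpɪ]

The rule targets /m/ (voiced bilabial nasal), which sits before the trigger /ɟ/ (palatal).
The voiced palatal nasal is [ɲ], so /m/ → [ɲ].
At the second juncture, /ɴ/ likewise becomes [m] adjacent to /p/.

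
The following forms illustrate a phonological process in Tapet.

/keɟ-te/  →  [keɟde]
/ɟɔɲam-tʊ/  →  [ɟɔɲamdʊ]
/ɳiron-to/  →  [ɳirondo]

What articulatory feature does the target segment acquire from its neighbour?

The segment that alternates is /t/, which surfaces as [d] when adjacent to /ɟ/.
The change voiceless → voiced matches the voicing of the preceding /ɟ/, identifying this as voicing assimilation.
Checking the remaining alternations: /t/ → [d] after /m/ (voiceless → voiced, matching voiced); /t/ → [d] after /n/ (voiceless → voiced, matching voiced) — only voicing changes, and always toward the preceding segment.

voicing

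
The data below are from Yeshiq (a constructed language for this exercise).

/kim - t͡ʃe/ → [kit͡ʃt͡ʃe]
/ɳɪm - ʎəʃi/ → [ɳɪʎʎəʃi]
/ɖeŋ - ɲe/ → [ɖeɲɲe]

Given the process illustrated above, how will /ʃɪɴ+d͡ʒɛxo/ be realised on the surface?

The data show regressive total assimilation (/m/ → [t͡ʃ] before /t͡ʃ/; /m/ → [ʎ] before /ʎ/; /ŋ/ → [ɲ] before /ɲ/): in every case the target segment becomes identical to its following neighbour, copying more than a single feature.
/ɴ/ is the segment targeted by the rule; it sits immediately before /d͡ʒ/, so it assimilates completely and surfaces as [d͡ʒ].

[ʃɪd͡ʒd͡ʒɛxo]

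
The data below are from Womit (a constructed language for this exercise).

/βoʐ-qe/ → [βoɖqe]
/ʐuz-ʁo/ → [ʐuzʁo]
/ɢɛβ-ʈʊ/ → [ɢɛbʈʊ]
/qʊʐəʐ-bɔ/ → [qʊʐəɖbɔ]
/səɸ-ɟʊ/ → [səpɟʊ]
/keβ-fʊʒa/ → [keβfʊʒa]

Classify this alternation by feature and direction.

regressive manner assimilation

Comparing underlying and surface forms, /ʐ/ → [ɖ] is the alternation; the neighbouring /q/ is constant.
/ʐ/ is a fricative while /q/ is a stop; the output [ɖ] is a stop, matching the trigger — so the feature that spreads is manner.
Place and voice are unchanged, so the assimilation is partial, not total.
Checking the remaining alternations: /β/ → [b] before /ʈ/ (fricative → stop, matching a stop); /ʐ/ → [ɖ] before /b/ (fricative → stop, matching a stop); /ɸ/ → [p] before /ɟ/ (fricative → stop, matching a stop) — only manner changes, and always toward the following segment.
No alternation appears in [ʐuzʁo], [keβfʊʒa]: there the adjacent consonants already agree in manner (/z/ and /ʁ/ are both fricatives; /β/ and /f/ are both fricatives), so these forms are consistent with the same rule.
The trigger is the following segment, so the direction is regressive (anticipatory).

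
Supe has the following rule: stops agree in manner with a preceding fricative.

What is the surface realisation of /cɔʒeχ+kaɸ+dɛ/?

[cɔʒeχxaɸzɛ]

The rule targets /k/ (voiceless velar stop), which sits after the trigger /χ/ (fricative).
A voiceless velar fricative is [x], so the surface segment is [x].
At the second juncture, /d/ likewise becomes [z] adjacent to /ɸ/.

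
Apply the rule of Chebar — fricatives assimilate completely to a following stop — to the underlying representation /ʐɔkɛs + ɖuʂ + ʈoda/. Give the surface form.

[ʐɔkɛɖɖuʈʈoda]

/s/ is the segment targeted by the rule; it sits immediately before /ɖ/, so it assimilates completely and surfaces as [ɖ].
At the second juncture, /ʂ/ likewise becomes [ʈ] adjacent to /ʈ/.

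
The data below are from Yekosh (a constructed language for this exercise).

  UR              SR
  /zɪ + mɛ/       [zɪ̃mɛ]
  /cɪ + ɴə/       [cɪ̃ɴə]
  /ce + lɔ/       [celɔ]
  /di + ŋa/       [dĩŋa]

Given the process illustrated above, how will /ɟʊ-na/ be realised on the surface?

[ɟʊ̃na]

The data show regressive nasality assimilation (vowel nasalisation): /ɪ/ → [ɪ̃] before /m/; /ɪ/ → [ɪ̃] before /ɴ/; /i/ → [ĩ] before /ŋ/ — a vowel is nasalised by an immediately following nasal consonant.
No change occurs in [celɔ] because the vowel at the boundary is adjacent to an oral consonant, not a nasal (/e/ next to /l/).
/ʊ/ sits next to the nasal /n/ and is therefore nasalised to [ʊ̃].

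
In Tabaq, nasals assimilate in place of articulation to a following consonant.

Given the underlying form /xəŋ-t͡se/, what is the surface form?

[xənt͡se]

/ŋ/ is a voiced velar nasal. The following trigger /t͡s/ is alveolar, so /ŋ/ must become alveolar as well.
Changing only its place to alveolar gives [n] — the voiced alveolar nasal.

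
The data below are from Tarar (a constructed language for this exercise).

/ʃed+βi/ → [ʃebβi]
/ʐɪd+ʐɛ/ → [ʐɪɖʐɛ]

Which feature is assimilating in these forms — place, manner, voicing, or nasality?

Underlying /d/ is realised as [b] next to /β/; /β/ itself does not change.
The change alveolar → bilabial matches the place of the following /β/, identifying this as place assimilation.
The same holds elsewhere in the data: /d/ → [ɖ] before /ʐ/ (alveolar → retroflex, matching retroflex) — only place changes, and always toward the following segment.

place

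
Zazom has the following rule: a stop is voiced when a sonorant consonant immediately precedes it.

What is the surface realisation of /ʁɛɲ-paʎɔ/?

[ʁɛɲbaʎɔ]

/p/ is a voiceless bilabial stop. The preceding trigger /ɲ/ is voiced, so /p/ must become voiced as well.
Changing only its voicing to voiced gives [b] — the voiced bilabial stop.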